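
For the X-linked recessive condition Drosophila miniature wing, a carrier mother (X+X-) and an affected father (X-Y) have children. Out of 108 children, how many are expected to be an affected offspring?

Cross: X+X- × X-Y
Offspring: 1 X+X-, 1 X+Y, 1 X-X-, 1 X-Y
Probability of an affected offspring: 2/4 = 1/2
Expected count = 1/2 × 108 = 54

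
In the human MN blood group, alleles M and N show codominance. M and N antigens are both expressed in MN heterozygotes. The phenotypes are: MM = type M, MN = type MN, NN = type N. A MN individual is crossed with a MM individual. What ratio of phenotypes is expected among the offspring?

Punnett square for MN × MM:
Offspring genotypes: 2 MM, 2 MN
Phenotype counts: 2 type M, 2 type MN
Ratio: 1 type M : 1 type MN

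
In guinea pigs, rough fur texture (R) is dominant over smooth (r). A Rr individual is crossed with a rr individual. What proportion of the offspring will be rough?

Punnett square for Rr × rr:
Offspring genotypes: 2 Rr, 2 rr
rough: 2, smooth: 2
rough: 2 out of 4
Probability: 2/4 = 1/2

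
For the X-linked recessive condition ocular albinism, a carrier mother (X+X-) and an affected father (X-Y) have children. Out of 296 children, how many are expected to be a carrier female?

Cross: X+X- × X-Y
Offspring: 1 X+X-, 1 X+Y, 1 X-X-, 1 X-Y
Probability of a carrier female: 1/4
Expected count = 1/4 × 296 = 74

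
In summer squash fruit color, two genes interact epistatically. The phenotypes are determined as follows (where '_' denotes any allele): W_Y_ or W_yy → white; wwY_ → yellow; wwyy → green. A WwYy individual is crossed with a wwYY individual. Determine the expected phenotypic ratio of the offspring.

Cross: WwYy × wwYY — consider each gene separately:
W gene: Ww × ww → 2 Ww, 2 ww → 2 W_ : 2 ww (out of 4)
Y gene: Yy × YY → 2 YY, 2 Yy → 4 Y_ (out of 4)
Genotype classes (out of 4 × 4 = 16): W_Y_ = 2×4 = 8; wwY_ = 2×4 = 8
Apply the phenotype rules: W_Y_ (8) → white; wwY_ (8) → yellow
Phenotype counts (out of 16): 8 white, 8 yellow
Ratio: 1 white : 1 yellow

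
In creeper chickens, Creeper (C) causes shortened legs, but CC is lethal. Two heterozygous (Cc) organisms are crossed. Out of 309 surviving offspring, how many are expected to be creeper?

Cross: Cc × Cc
Punnett square offspring (before lethality): 1 CC, 2 Cc, 1 cc
The CC genotype is lethal (embryos die); surviving offspring: 2 Cc, 1 cc
creeper: 2 out of 3 → fraction 2/3
Expected count = 2/3 × 309 = 206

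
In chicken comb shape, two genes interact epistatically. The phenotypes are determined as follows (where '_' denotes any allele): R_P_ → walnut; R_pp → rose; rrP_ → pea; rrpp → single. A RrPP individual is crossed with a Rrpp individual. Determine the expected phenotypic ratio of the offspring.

Cross: RrPP × Rrpp — consider each gene separately:
R gene: Rr × Rr → 1 RR, 2 Rr, 1 rr → 3 R_ : 1 rr (out of 4)
P gene: PP × pp → 4 Pp → 4 P_ (out of 4)
Genotype classes (out of 4 × 4 = 16): R_P_ = 3×4 = 12; rrP_ = 1×4 = 4
Apply the phenotype rules: R_P_ (12) → walnut; rrP_ (4) → pea
Phenotype counts (out of 16): 12 walnut, 4 pea
Ratio: 3 walnut : 1 pea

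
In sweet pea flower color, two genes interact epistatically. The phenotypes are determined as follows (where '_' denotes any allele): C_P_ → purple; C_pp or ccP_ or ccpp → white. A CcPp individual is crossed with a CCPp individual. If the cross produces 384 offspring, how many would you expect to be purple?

Cross: CcPp × CCPp — consider each gene separately:
C gene: Cc × CC → 2 CC, 2 Cc → 4 C_ (out of 4)
P gene: Pp × Pp → 1 PP, 2 Pp, 1 pp → 3 P_ : 1 pp (out of 4)
Genotype classes (out of 4 × 4 = 16): C_P_ = 4×3 = 12; C_pp = 4×1 = 4
Apply the phenotype rules: C_P_ (12) → purple; C_pp (4) → white
Phenotype counts (out of 16): 12 purple, 4 white
purple: 12 out of 16 → fraction 3/4
Expected count = 3/4 × 384 = 288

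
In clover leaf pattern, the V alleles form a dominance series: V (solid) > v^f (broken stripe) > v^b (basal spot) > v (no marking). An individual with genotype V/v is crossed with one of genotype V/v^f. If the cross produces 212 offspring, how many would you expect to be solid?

Cross: V/v × V/v^f
Allele dominance: V > v^f > v^b > v
Offspring genotypes: 1 V/V, 1 V/v^f, 1 V/v, 1 v^f/v
Phenotype counts: 3 solid, 1 broken stripe
solid: 3 out of 4 → fraction 3/4
Expected count = 3/4 × 212 = 159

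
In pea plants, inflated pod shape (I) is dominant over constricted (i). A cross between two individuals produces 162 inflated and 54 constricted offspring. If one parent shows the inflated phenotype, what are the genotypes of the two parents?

Observed offspring: 162 inflated, 54 constricted
The observed ratio simplifies to 3:1. Constricted (ii) offspring appear, so each parent must contribute one i allele. The parent stated to show inflated carries I, so it is Ii. The other parent is then either Ii or ii: Ii × ii would give a 1:1 split, whereas Ii × Ii gives 3:1 — matching the data. So both parents are heterozygous (Ii × Ii).
Parent genotypes: Ii × Ii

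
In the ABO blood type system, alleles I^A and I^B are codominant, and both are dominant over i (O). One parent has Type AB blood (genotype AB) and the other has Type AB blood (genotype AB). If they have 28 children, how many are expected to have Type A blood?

Cross: AB × AB
Possible offspring genotypes: 1 AA, 2 AB, 1 BB
Blood type counts: 1 Type A, 2 Type AB, 1 Type B
Probability of Type A: 1/4
Expected count = 1/4 × 28 = 7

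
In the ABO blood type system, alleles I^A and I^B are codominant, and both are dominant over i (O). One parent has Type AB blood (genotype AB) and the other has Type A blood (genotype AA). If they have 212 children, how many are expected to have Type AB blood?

Cross: AB × AA
Possible offspring genotypes: 2 AA, 2 AB
Blood type counts: 2 Type A, 2 Type AB
Probability of Type AB: 2/4 = 1/2
Expected count = 1/2 × 212 = 106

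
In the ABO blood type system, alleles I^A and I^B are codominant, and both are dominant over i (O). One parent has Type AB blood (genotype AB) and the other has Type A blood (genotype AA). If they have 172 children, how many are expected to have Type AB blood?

Cross: AB × AA
Possible offspring genotypes: 2 AA, 2 AB
Blood type counts: 2 Type A, 2 Type AB
Probability of Type AB: 2/4 = 1/2
Expected count = 1/2 × 172 = 86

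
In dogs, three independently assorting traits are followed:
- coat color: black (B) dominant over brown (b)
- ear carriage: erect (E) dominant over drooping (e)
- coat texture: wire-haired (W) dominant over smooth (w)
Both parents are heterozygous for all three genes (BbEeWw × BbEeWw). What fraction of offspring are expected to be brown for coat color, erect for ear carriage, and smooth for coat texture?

Trihybrid cross: BbEeWw × BbEeWw
Each trait segregates independently with a 3:1 phenotypic ratio, so each gene contributes 3/4 (dominant) or 1/4 (recessive).
Target: brown (coat color), erect (ear carriage), smooth (coat texture)
Probability = product of independent per-trait probabilities
= 1/4 × 3/4 × 1/4 = 3/64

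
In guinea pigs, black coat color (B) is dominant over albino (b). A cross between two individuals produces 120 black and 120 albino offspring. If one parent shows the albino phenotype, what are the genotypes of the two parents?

Observed offspring: 120 black, 120 albino
The observed ratio simplifies to 1:1. One parent shows albino, so its genotype must be bb. A 1:1 offspring split requires the other parent to be heterozygous (Bb).
Parent genotypes: bb × Bb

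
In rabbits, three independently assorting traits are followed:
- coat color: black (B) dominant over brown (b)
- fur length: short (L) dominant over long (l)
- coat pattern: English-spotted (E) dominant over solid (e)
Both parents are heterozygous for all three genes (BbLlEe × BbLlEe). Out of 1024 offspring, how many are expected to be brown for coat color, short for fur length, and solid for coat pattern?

Trihybrid cross: BbLlEe × BbLlEe
Each trait segregates independently with a 3:1 phenotypic ratio, so each gene contributes 3/4 (dominant) or 1/4 (recessive).
Target: brown (coat color), short (fur length), solid (coat pattern)
Probability = product of independent per-trait probabilities
= 1/4 × 3/4 × 1/4 = 3/64
Expected count = 3/64 × 1024 = 48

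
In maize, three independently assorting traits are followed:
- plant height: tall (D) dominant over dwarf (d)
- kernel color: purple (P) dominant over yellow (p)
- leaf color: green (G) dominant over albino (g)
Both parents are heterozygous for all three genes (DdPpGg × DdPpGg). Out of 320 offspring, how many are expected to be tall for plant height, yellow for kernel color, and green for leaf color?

Trihybrid cross: DdPpGg × DdPpGg
Each trait segregates independently with a 3:1 phenotypic ratio, so each gene contributes 3/4 (dominant) or 1/4 (recessive).
Target: tall (plant height), yellow (kernel color), green (leaf color)
Probability = product of independent per-trait probabilities
= 3/4 × 1/4 × 3/4 = 9/64
Expected count = 9/64 × 320 = 45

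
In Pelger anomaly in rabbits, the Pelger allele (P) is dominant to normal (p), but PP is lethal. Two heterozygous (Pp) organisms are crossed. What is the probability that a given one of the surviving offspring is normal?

Cross: Pp × Pp
Punnett square offspring (before lethality): 1 PP, 2 Pp, 1 pp
The PP genotype is lethal (embryos die); surviving offspring: 2 Pp, 1 pp
normal: 1 out of 3
Probability: 1/3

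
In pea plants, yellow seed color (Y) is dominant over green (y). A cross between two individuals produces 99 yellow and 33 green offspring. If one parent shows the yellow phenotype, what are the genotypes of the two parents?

Observed offspring: 99 yellow, 33 green
The observed ratio simplifies to 3:1. Green (yy) offspring appear, so each parent must contribute one y allele. The parent stated to show yellow carries Y, so it is Yy. The other parent is then either Yy or yy: Yy × yy would give a 1:1 split, whereas Yy × Yy gives 3:1 — matching the data. So both parents are heterozygous (Yy × Yy).
Parent genotypes: Yy × Yy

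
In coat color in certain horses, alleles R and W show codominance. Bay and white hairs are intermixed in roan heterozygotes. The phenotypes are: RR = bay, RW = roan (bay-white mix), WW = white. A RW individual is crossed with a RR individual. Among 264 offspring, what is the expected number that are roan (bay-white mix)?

Punnett square for RW × RR:
Offspring genotypes: 2 RR, 2 RW
Phenotype counts: 2 bay, 2 roan (bay-white mix)
roan (bay-white mix): 2 out of 4 → fraction 1/2
Expected count = 1/2 × 264 = 132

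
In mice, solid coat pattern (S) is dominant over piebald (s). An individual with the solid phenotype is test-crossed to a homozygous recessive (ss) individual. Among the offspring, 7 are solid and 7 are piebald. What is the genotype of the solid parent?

Test cross: ? × ss
Offspring: 7 solid, 7 piebald — approximately 1:1.
A 1:1 ratio in a test cross indicates the unknown parent is heterozygous (Ss).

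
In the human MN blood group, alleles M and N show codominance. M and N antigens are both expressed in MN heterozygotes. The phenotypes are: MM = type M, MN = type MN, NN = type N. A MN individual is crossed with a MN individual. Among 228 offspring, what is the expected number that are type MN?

Punnett square for MN × MN:
Offspring genotypes: 1 MM, 2 MN, 1 NN
Phenotype counts: 1 type M, 2 type MN, 1 type N
type MN: 2 out of 4 → fraction 1/2
Expected count = 1/2 × 228 = 114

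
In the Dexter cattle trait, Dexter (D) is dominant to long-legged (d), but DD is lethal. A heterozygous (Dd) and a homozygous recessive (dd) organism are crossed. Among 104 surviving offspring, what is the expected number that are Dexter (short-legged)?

Cross: Dd × dd
Punnett square offspring (before lethality): 2 Dd, 2 dd
No DD offspring are produced in this cross.
Dexter (short-legged): 2 out of 4 → fraction 1/2
Expected count = 1/2 × 104 = 52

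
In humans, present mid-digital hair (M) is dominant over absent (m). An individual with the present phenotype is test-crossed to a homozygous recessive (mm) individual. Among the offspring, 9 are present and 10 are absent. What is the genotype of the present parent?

Test cross: ? × mm
Offspring: 9 present, 10 absent — approximately 1:1.
A 1:1 ratio in a test cross indicates the unknown parent is heterozygous (Mm).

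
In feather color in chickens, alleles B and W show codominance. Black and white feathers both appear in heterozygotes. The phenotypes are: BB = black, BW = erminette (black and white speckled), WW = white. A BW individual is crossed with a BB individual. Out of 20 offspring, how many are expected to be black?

Punnett square for BW × BB:
Offspring genotypes: 2 BB, 2 BW
Phenotype counts: 2 black, 2 erminette (black and white speckled)
black: 2 out of 4 → fraction 1/2
Expected count = 1/2 × 20 = 10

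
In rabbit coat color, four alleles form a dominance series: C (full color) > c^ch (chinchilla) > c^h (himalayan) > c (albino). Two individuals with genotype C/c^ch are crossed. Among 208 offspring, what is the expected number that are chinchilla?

Cross: C/c^ch × C/c^ch
Allele dominance: C > c^ch > c^h > c
Offspring genotypes: 1 C/C, 2 C/c^ch, 1 c^ch/c^ch
Phenotype counts: 3 full color, 1 chinchilla
chinchilla: 1 out of 4 → fraction 1/4
Expected count = 1/4 × 208 = 52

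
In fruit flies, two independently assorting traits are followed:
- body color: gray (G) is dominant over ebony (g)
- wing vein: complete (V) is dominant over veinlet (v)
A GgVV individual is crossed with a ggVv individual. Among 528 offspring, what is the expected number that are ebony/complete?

Dihybrid cross GgVV × ggVv — consider each gene separately:
body color: Gg × gg → 2 Gg, 2 gg → 2 G_ : 2 gg (out of 4)
wing vein: VV × Vv → 2 VV, 2 Vv → 4 V_ (out of 4)
Combine (counts out of 4 × 4 = 16): gray/complete (G_V_) = 2×4 = 8; ebony/complete (ggV_) = 2×4 = 8
Phenotype counts (out of 16): 8 gray/complete, 8 ebony/complete
ebony/complete: 8 out of 16 → fraction 1/2
Expected count = 1/2 × 528 = 264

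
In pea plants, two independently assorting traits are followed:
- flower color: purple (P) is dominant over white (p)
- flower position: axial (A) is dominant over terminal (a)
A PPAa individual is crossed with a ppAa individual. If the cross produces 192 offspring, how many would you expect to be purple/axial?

Dihybrid cross PPAa × ppAa — consider each gene separately:
flower color: PP × pp → 4 Pp → 4 P_ (out of 4)
flower position: Aa × Aa → 1 AA, 2 Aa, 1 aa → 3 A_ : 1 aa (out of 4)
Combine (counts out of 4 × 4 = 16): purple/axial (P_A_) = 4×3 = 12; purple/terminal (P_aa) = 4×1 = 4
Phenotype counts (out of 16): 12 purple/axial, 4 purple/terminal
purple/axial: 12 out of 16 → fraction 3/4
Expected count = 3/4 × 192 = 144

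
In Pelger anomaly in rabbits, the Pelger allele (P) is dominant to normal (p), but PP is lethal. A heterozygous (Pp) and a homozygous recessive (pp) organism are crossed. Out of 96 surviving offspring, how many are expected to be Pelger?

Cross: Pp × pp
Punnett square offspring (before lethality): 2 Pp, 2 pp
No PP offspring are produced in this cross.
Pelger: 2 out of 4 → fraction 1/2
Expected count = 1/2 × 96 = 48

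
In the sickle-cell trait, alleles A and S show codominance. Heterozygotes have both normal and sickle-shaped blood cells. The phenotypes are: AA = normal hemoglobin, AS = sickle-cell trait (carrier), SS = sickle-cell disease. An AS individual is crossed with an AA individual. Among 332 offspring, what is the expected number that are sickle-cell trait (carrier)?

Punnett square for AS × AA:
Offspring genotypes: 2 AA, 2 AS
Phenotype counts: 2 normal hemoglobin, 2 sickle-cell trait (carrier)
sickle-cell trait (carrier): 2 out of 4 → fraction 1/2
Expected count = 1/2 × 332 = 166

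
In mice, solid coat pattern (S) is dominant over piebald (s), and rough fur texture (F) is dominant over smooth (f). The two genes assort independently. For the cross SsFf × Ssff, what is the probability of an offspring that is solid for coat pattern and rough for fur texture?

Dihybrid cross SsFf × Ssff — consider each gene separately:
coat pattern: Ss × Ss → 1 SS, 2 Ss, 1 ss → 3 S_ : 1 ss (out of 4)
fur texture: Ff × ff → 2 Ff, 2 ff → 2 F_ : 2 ff (out of 4)
Looking for: solid (S_) and rough (F_)
P(solid) = 3/4, P(rough) = 2/4
P(both) = 3/4 × 2/4 = 6/16 = 3/8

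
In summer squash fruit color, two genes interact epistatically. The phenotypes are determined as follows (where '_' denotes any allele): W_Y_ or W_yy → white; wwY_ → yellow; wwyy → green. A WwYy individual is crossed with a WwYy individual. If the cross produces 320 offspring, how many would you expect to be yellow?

Cross: WwYy × WwYy — consider each gene separately:
W gene: Ww × Ww → 1 WW, 2 Ww, 1 ww → 3 W_ : 1 ww (out of 4)
Y gene: Yy × Yy → 1 YY, 2 Yy, 1 yy → 3 Y_ : 1 yy (out of 4)
Genotype classes (out of 4 × 4 = 16): W_Y_ = 3×3 = 9; W_yy = 3×1 = 3; wwY_ = 1×3 = 3; wwyy = 1×1 = 1
Apply the phenotype rules: W_Y_ (9) + W_yy (3) → white; wwY_ (3) → yellow; wwyy (1) → green
Phenotype counts (out of 16): 12 white, 3 yellow, 1 green
yellow: 3 out of 16 → fraction 3/16
Expected count = 3/16 × 320 = 60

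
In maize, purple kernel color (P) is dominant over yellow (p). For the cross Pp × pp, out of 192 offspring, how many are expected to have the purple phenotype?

Punnett square for Pp × pp:
Offspring genotypes: 2 Pp, 2 pp
Total offspring: 4
Count with target: 2
Probability: 2/4 = 1/2
Expected count = 1/2 × 192 = 96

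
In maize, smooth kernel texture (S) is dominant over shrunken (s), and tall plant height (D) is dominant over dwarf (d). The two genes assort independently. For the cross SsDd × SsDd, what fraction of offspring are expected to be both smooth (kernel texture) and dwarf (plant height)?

Dihybrid cross SsDd × SsDd — consider each gene separately:
kernel texture: Ss × Ss → 1 SS, 2 Ss, 1 ss → 3 S_ : 1 ss (out of 4)
plant height: Dd × Dd → 1 DD, 2 Dd, 1 dd → 3 D_ : 1 dd (out of 4)
Looking for: smooth (S_) and dwarf (dd)
P(smooth) = 3/4, P(dwarf) = 1/4
P(both) = 3/4 × 1/4 = 3/16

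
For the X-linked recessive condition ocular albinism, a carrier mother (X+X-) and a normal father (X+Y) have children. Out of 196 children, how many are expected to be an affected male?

Cross: X+X- × X+Y
Offspring: 1 X+X+, 1 X+Y, 1 X+X-, 1 X-Y
Probability of an affected male: 1/4
Expected count = 1/4 × 196 = 49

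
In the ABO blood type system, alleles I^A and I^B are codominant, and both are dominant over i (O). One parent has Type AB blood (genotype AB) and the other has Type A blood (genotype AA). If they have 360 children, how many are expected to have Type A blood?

Cross: AB × AA
Possible offspring genotypes: 2 AA, 2 AB
Blood type counts: 2 Type A, 2 Type AB
Probability of Type A: 2/4 = 1/2
Expected count = 1/2 × 360 = 180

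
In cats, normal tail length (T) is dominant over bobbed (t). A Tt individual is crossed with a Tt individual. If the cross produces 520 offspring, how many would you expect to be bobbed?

Punnett square for Tt × Tt:
Offspring genotypes: 1 TT, 2 Tt, 1 tt
normal: 3, bobbed: 1
bobbed: 1 out of 4 → fraction 1/4
Expected count = 1/4 × 520 = 130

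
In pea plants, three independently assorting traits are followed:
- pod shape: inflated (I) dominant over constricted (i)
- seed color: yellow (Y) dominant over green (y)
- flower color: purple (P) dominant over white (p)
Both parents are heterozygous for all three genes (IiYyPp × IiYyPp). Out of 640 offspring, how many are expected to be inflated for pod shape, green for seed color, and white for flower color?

Trihybrid cross: IiYyPp × IiYyPp
Each trait segregates independently with a 3:1 phenotypic ratio, so each gene contributes 3/4 (dominant) or 1/4 (recessive).
Target: inflated (pod shape), green (seed color), white (flower color)
Probability = product of independent per-trait probabilities
= 3/4 × 1/4 × 1/4 = 3/64
Expected count = 3/64 × 640 = 30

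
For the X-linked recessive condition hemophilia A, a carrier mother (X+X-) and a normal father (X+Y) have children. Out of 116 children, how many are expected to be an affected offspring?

Cross: X+X- × X+Y
Offspring: 1 X+X+, 1 X+Y, 1 X+X-, 1 X-Y
Probability of an affected offspring: 1/4
Expected count = 1/4 × 116 = 29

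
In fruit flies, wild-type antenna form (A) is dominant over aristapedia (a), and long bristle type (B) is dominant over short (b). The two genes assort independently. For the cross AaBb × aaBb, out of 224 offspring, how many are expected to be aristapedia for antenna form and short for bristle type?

Dihybrid cross AaBb × aaBb — consider each gene separately:
antenna form: Aa × aa → 2 Aa, 2 aa → 2 A_ : 2 aa (out of 4)
bristle type: Bb × Bb → 1 BB, 2 Bb, 1 bb → 3 B_ : 1 bb (out of 4)
Looking for: aristapedia (aa) and short (bb)
P(aristapedia) = 2/4, P(short) = 1/4
P(both) = 2/4 × 1/4 = 2/16 = 1/8
Expected count = 1/8 × 224 = 28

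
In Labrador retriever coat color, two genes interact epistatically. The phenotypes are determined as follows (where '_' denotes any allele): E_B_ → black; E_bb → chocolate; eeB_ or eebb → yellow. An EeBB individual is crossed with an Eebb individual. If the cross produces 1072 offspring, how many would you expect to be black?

Cross: EeBB × Eebb — consider each gene separately:
E gene: Ee × Ee → 1 EE, 2 Ee, 1 ee → 3 E_ : 1 ee (out of 4)
B gene: BB × bb → 4 Bb → 4 B_ (out of 4)
Genotype classes (out of 4 × 4 = 16): E_B_ = 3×4 = 12; eeB_ = 1×4 = 4
Apply the phenotype rules: E_B_ (12) → black; eeB_ (4) → yellow
Phenotype counts (out of 16): 12 black, 4 yellow
black: 12 out of 16 → fraction 3/4
Expected count = 3/4 × 1072 = 804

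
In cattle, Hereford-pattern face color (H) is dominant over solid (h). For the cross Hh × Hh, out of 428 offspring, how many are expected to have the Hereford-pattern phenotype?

Punnett square for Hh × Hh:
Offspring genotypes: 1 HH, 2 Hh, 1 hh
Total offspring: 4
Count with target: 3
Probability: 3/4
Expected count = 3/4 × 428 = 321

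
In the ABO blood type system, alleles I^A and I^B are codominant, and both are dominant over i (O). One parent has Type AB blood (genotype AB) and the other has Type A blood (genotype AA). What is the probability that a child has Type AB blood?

Cross: AB × AA
Possible offspring genotypes: 2 AA, 2 AB
Blood type counts: 2 Type A, 2 Type AB
Probability of Type AB: 2/4 = 1/2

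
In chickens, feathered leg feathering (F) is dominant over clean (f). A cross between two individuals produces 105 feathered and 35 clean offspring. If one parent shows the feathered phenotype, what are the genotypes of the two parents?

Observed offspring: 105 feathered, 35 clean
The observed ratio simplifies to 3:1. Clean (ff) offspring appear, so each parent must contribute one f allele. The parent stated to show feathered carries F, so it is Ff. The other parent is then either Ff or ff: Ff × ff would give a 1:1 split, whereas Ff × Ff gives 3:1 — matching the data. So both parents are heterozygous (Ff × Ff).
Parent genotypes: Ff × Ff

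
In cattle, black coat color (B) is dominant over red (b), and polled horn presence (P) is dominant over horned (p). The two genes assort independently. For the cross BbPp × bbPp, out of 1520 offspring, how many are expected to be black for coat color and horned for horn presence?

Dihybrid cross BbPp × bbPp — consider each gene separately:
coat color: Bb × bb → 2 Bb, 2 bb → 2 B_ : 2 bb (out of 4)
horn presence: Pp × Pp → 1 PP, 2 Pp, 1 pp → 3 P_ : 1 pp (out of 4)
Looking for: black (B_) and horned (pp)
P(black) = 2/4, P(horned) = 1/4
P(both) = 2/4 × 1/4 = 2/16 = 1/8
Expected count = 1/8 × 1520 = 190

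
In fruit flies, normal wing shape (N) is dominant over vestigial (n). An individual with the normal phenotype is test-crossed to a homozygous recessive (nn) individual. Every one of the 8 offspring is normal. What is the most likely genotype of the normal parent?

Test cross: ? × nn
All offspring are normal.
If the unknown parent were heterozygous (Nn), about half of 8 offspring would be vestigial; none are. The unknown parent is most likely homozygous dominant (NN).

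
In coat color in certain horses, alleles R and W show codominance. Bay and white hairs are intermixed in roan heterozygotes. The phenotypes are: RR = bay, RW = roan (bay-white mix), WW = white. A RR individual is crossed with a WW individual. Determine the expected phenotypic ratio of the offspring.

Punnett square for RR × WW:
Offspring genotypes: 4 RW
Phenotype counts: 4 roan (bay-white mix)
Ratio: all roan (bay-white mix)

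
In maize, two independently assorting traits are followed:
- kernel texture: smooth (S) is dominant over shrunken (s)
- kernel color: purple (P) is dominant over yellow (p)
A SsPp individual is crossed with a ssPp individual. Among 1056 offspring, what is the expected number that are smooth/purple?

Dihybrid cross SsPp × ssPp — consider each gene separately:
kernel texture: Ss × ss → 2 Ss, 2 ss → 2 S_ : 2 ss (out of 4)
kernel color: Pp × Pp → 1 PP, 2 Pp, 1 pp → 3 P_ : 1 pp (out of 4)
Combine (counts out of 4 × 4 = 16): smooth/purple (S_P_) = 2×3 = 6; smooth/yellow (S_pp) = 2×1 = 2; shrunken/purple (ssP_) = 2×3 = 6; shrunken/yellow (sspp) = 2×1 = 2
Phenotype counts (out of 16): 6 smooth/purple, 2 smooth/yellow, 6 shrunken/purple, 2 shrunken/yellow
smooth/purple: 6 out of 16 → fraction 3/8
Expected count = 3/8 × 1056 = 396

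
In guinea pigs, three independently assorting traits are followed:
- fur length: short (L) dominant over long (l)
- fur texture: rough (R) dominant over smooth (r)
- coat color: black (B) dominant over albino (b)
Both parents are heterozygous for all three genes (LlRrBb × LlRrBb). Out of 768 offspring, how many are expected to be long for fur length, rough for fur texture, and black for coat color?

Trihybrid cross: LlRrBb × LlRrBb
Each trait segregates independently with a 3:1 phenotypic ratio, so each gene contributes 3/4 (dominant) or 1/4 (recessive).
Target: long (fur length), rough (fur texture), black (coat color)
Probability = product of independent per-trait probabilities
= 1/4 × 3/4 × 3/4 = 9/64
Expected count = 9/64 × 768 = 108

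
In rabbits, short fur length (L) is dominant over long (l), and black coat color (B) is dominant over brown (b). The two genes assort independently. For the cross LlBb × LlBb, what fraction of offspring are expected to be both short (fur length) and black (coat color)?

Dihybrid cross LlBb × LlBb — consider each gene separately:
fur length: Ll × Ll → 1 LL, 2 Ll, 1 ll → 3 L_ : 1 ll (out of 4)
coat color: Bb × Bb → 1 BB, 2 Bb, 1 bb → 3 B_ : 1 bb (out of 4)
Looking for: short (L_) and black (B_)
P(short) = 3/4, P(black) = 3/4
P(both) = 3/4 × 3/4 = 9/16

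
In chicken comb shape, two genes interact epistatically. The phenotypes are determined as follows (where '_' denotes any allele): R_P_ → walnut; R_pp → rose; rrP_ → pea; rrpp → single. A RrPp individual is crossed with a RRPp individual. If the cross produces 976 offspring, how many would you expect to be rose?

Cross: RrPp × RRPp — consider each gene separately:
R gene: Rr × RR → 2 RR, 2 Rr → 4 R_ (out of 4)
P gene: Pp × Pp → 1 PP, 2 Pp, 1 pp → 3 P_ : 1 pp (out of 4)
Genotype classes (out of 4 × 4 = 16): R_P_ = 4×3 = 12; R_pp = 4×1 = 4
Apply the phenotype rules: R_P_ (12) → walnut; R_pp (4) → rose
Phenotype counts (out of 16): 12 walnut, 4 rose
rose: 4 out of 16 → fraction 1/4
Expected count = 1/4 × 976 = 244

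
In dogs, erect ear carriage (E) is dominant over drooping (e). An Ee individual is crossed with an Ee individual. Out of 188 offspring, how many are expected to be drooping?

Punnett square for Ee × Ee:
Offspring genotypes: 1 EE, 2 Ee, 1 ee
erect: 3, drooping: 1
drooping: 1 out of 4 → fraction 1/4
Expected count = 1/4 × 188 = 47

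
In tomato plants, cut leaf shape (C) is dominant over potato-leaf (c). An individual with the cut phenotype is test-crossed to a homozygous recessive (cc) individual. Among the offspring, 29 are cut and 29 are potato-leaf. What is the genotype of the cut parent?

Test cross: ? × cc
Offspring: 29 cut, 29 potato-leaf — approximately 1:1.
A 1:1 ratio in a test cross indicates the unknown parent is heterozygous (Cc).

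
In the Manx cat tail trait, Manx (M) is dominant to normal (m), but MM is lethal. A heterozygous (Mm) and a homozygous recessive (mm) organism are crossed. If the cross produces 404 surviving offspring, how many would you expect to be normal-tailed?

Cross: Mm × mm
Punnett square offspring (before lethality): 2 Mm, 2 mm
No MM offspring are produced in this cross.
normal-tailed: 2 out of 4 → fraction 1/2
Expected count = 1/2 × 404 = 202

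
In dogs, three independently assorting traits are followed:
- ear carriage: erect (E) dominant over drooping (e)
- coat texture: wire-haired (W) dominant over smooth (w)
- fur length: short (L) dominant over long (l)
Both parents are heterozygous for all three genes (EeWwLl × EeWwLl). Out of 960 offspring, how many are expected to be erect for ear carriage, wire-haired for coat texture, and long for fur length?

Trihybrid cross: EeWwLl × EeWwLl
Each trait segregates independently with a 3:1 phenotypic ratio, so each gene contributes 3/4 (dominant) or 1/4 (recessive).
Target: erect (ear carriage), wire-haired (coat texture), long (fur length)
Probability = product of independent per-trait probabilities
= 3/4 × 3/4 × 1/4 = 9/64
Expected count = 9/64 × 960 = 135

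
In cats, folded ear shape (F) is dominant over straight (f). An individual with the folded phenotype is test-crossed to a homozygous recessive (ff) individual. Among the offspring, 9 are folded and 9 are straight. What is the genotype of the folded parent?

Test cross: ? × ff
Offspring: 9 folded, 9 straight — approximately 1:1.
A 1:1 ratio in a test cross indicates the unknown parent is heterozygous (Ff).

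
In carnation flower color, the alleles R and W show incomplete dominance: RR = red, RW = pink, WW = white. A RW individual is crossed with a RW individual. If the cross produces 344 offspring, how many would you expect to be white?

Punnett square for RW × RW:
Offspring genotypes: 1 RR, 2 RW, 1 WW
Phenotype counts: 1 red, 2 pink, 1 white
white: 1 out of 4 → fraction 1/4
Expected count = 1/4 × 344 = 86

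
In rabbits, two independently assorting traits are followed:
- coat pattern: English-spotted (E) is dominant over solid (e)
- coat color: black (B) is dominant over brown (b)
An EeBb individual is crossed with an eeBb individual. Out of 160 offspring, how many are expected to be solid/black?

Dihybrid cross EeBb × eeBb — consider each gene separately:
coat pattern: Ee × ee → 2 Ee, 2 ee → 2 E_ : 2 ee (out of 4)
coat color: Bb × Bb → 1 BB, 2 Bb, 1 bb → 3 B_ : 1 bb (out of 4)
Combine (counts out of 4 × 4 = 16): English-spotted/black (E_B_) = 2×3 = 6; English-spotted/brown (E_bb) = 2×1 = 2; solid/black (eeB_) = 2×3 = 6; solid/brown (eebb) = 2×1 = 2
Phenotype counts (out of 16): 6 English-spotted/black, 2 English-spotted/brown, 6 solid/black, 2 solid/brown
solid/black: 6 out of 16 → fraction 3/8
Expected count = 3/8 × 160 = 60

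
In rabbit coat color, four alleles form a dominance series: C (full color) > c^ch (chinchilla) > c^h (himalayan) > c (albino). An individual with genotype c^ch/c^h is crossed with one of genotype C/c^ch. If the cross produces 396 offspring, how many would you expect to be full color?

Cross: c^ch/c^h × C/c^ch
Allele dominance: C > c^ch > c^h > c
Offspring genotypes: 1 C/c^ch, 1 c^ch/c^ch, 1 C/c^h, 1 c^ch/c^h
Phenotype counts: 2 full color, 2 chinchilla
full color: 2 out of 4 → fraction 1/2
Expected count = 1/2 × 396 = 198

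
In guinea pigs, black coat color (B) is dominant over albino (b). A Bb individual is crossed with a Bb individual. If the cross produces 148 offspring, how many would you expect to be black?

Punnett square for Bb × Bb:
Offspring genotypes: 1 BB, 2 Bb, 1 bb
black: 3, albino: 1
black: 3 out of 4 → fraction 3/4
Expected count = 3/4 × 148 = 111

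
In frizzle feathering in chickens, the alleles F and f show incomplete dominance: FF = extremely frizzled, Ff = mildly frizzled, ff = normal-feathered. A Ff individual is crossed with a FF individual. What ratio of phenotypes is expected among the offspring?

Punnett square for Ff × FF:
Offspring genotypes: 2 FF, 2 Ff
Phenotype counts: 2 extremely frizzled, 2 mildly frizzled
Ratio: 1 extremely frizzled : 1 mildly frizzled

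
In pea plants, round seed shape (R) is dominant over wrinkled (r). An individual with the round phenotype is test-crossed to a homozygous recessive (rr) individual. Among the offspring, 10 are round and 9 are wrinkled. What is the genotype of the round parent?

Test cross: ? × rr
Offspring: 10 round, 9 wrinkled — approximately 1:1.
A 1:1 ratio in a test cross indicates the unknown parent is heterozygous (Rr).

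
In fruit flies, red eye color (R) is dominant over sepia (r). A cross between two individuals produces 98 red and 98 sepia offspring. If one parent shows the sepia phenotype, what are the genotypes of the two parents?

Observed offspring: 98 red, 98 sepia
The observed ratio simplifies to 1:1. One parent shows sepia, so its genotype must be rr. A 1:1 offspring split requires the other parent to be heterozygous (Rr).
Parent genotypes: rr × Rr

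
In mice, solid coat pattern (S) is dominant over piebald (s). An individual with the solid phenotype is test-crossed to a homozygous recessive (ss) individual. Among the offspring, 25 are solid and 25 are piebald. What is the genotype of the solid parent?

Test cross: ? × ss
Offspring: 25 solid, 25 piebald — approximately 1:1.
A 1:1 ratio in a test cross indicates the unknown parent is heterozygous (Ss).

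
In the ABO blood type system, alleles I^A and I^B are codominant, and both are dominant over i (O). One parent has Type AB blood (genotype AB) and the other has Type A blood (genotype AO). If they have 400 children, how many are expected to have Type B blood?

Cross: AB × AO
Possible offspring genotypes: 1 AA, 1 AO, 1 AB, 1 BO
Blood type counts: 2 Type A, 1 Type AB, 1 Type B
Probability of Type B: 1/4
Expected count = 1/4 × 400 = 100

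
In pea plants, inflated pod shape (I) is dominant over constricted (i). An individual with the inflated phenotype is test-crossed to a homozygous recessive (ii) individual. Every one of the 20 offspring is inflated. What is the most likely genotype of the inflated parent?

Test cross: ? × ii
All offspring are inflated.
If the unknown parent were heterozygous (Ii), about half of 20 offspring would be constricted; none are. The unknown parent is most likely homozygous dominant (II).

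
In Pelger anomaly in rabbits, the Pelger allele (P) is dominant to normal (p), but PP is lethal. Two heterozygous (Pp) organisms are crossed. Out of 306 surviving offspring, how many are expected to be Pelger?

Cross: Pp × Pp
Punnett square offspring (before lethality): 1 PP, 2 Pp, 1 pp
The PP genotype is lethal (embryos die); surviving offspring: 2 Pp, 1 pp
Pelger: 2 out of 3 → fraction 2/3
Expected count = 2/3 × 306 = 204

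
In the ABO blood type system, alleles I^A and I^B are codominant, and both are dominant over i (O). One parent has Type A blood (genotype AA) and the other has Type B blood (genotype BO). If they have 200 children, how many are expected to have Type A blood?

Cross: AA × BO
Possible offspring genotypes: 2 AB, 2 AO
Blood type counts: 2 Type AB, 2 Type A
Probability of Type A: 2/4 = 1/2
Expected count = 1/2 × 200 = 100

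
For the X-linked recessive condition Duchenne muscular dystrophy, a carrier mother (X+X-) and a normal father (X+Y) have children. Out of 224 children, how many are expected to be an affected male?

Cross: X+X- × X+Y
Offspring: 1 X+X+, 1 X+Y, 1 X+X-, 1 X-Y
Probability of an affected male: 1/4
Expected count = 1/4 × 224 = 56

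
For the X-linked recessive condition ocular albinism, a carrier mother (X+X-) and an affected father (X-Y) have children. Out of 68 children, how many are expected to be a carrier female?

Cross: X+X- × X-Y
Offspring: 1 X+X-, 1 X+Y, 1 X-X-, 1 X-Y
Probability of a carrier female: 1/4
Expected count = 1/4 × 68 = 17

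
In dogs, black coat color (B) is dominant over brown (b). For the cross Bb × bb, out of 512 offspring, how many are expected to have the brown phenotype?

Punnett square for Bb × bb:
Offspring genotypes: 2 Bb, 2 bb
Total offspring: 4
Count with target: 2
Probability: 2/4 = 1/2
Expected count = 1/2 × 512 = 256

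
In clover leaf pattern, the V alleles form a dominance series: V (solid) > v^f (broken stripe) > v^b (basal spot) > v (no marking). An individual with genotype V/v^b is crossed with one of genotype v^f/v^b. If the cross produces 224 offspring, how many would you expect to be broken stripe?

Cross: V/v^b × v^f/v^b
Allele dominance: V > v^f > v^b > v
Offspring genotypes: 1 V/v^f, 1 V/v^b, 1 v^f/v^b, 1 v^b/v^b
Phenotype counts: 2 solid, 1 broken stripe, 1 basal spot
broken stripe: 1 out of 4 → fraction 1/4
Expected count = 1/4 × 224 = 56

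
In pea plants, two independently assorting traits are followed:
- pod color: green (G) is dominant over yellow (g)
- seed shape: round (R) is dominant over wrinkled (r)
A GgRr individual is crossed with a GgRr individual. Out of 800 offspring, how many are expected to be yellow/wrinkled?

Dihybrid cross GgRr × GgRr — consider each gene separately:
pod color: Gg × Gg → 1 GG, 2 Gg, 1 gg → 3 G_ : 1 gg (out of 4)
seed shape: Rr × Rr → 1 RR, 2 Rr, 1 rr → 3 R_ : 1 rr (out of 4)
Combine (counts out of 4 × 4 = 16): green/round (G_R_) = 3×3 = 9; green/wrinkled (G_rr) = 3×1 = 3; yellow/round (ggR_) = 1×3 = 3; yellow/wrinkled (ggrr) = 1×1 = 1
Phenotype counts (out of 16): 9 green/round, 3 green/wrinkled, 3 yellow/round, 1 yellow/wrinkled
yellow/wrinkled: 1 out of 16 → fraction 1/16
Expected count = 1/16 × 800 = 50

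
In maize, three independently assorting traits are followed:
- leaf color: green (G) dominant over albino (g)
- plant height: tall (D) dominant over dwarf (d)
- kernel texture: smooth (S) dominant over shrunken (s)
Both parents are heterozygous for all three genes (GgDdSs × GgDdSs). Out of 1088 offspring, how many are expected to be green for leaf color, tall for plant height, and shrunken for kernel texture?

Trihybrid cross: GgDdSs × GgDdSs
Each trait segregates independently with a 3:1 phenotypic ratio, so each gene contributes 3/4 (dominant) or 1/4 (recessive).
Target: green (leaf color), tall (plant height), shrunken (kernel texture)
Probability = product of independent per-trait probabilities
= 3/4 × 3/4 × 1/4 = 9/64
Expected count = 9/64 × 1088 = 153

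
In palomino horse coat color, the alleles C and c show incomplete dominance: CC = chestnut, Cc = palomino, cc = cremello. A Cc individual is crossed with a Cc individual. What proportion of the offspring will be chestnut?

Punnett square for Cc × Cc:
Offspring genotypes: 1 CC, 2 Cc, 1 cc
Phenotype counts: 1 chestnut, 2 palomino, 1 cremello
chestnut: 1 out of 4
Probability: 1/4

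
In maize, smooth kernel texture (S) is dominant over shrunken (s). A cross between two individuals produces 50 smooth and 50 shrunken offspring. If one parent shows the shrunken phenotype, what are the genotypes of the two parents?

Observed offspring: 50 smooth, 50 shrunken
The observed ratio simplifies to 1:1. One parent shows shrunken, so its genotype must be ss. A 1:1 offspring split requires the other parent to be heterozygous (Ss).
Parent genotypes: ss × Ss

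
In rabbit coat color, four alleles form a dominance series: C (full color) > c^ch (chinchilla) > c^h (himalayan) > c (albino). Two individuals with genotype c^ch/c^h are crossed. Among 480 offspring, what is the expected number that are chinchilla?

Cross: c^ch/c^h × c^ch/c^h
Allele dominance: C > c^ch > c^h > c
Offspring genotypes: 1 c^ch/c^ch, 2 c^ch/c^h, 1 c^h/c^h
Phenotype counts: 3 chinchilla, 1 himalayan
chinchilla: 3 out of 4 → fraction 3/4
Expected count = 3/4 × 480 = 360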